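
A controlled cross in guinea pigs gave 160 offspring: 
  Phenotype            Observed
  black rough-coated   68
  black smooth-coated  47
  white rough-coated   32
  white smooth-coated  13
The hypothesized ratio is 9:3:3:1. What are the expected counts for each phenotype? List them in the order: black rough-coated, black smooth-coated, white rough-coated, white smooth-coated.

90, 30, 30, 10

Expected counts for N = 160 under a 9:3:3:1 ratio (total parts = 16):
  black rough-coated: 160 × 9/16 = 90
  black smooth-coated: 160 × 3/16 = 30
  white rough-coated: 160 × 3/16 = 30
  white smooth-coated: 160 × 1/16 = 10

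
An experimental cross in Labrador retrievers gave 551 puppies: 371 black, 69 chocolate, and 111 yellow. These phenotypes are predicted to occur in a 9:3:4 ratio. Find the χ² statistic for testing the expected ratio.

Expected counts for N = 551 under a 9:3:4 ratio (total parts = 16):
  black: 551 × 9/16 = 309.9375
  chocolate: 551 × 3/16 = 103.3125
  yellow: 551 × 4/16 = 137.75
χ² = Σ (O − E)² / E
  black: (371 − 309.9375)² / 309.9375 = 12.0303
  chocolate: (69 − 103.3125)² / 103.3125 = 11.3960
  yellow: (111 − 137.75)² / 137.75 = 5.1946
χ² = 12.0303 + 11.3960 + 5.1946 = 28.6209 ≈ 28.621

28.621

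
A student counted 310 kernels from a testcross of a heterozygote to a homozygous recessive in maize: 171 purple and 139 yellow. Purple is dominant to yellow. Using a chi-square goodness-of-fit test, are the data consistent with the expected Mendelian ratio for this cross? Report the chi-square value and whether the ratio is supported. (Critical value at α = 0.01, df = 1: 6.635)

3.303; consistent

A testcross of a heterozygote (Aa × aa) gives a 1:1 phenotypic ratio.
Under the 1:1 hypothesis (Σ ratio = 2, N = 310):
  purple: 310 × 1/2 = 155
  yellow: 310 × 1/2 = 155
χ² = Σ (O − E)² / E
  purple: (171 − 155)² / 155 = 1.6516
  yellow: (139 − 155)² / 155 = 1.6516
χ² = 1.6516 + 1.6516 = 3.3032 ≈ 3.303
Degrees of freedom = 2 − 1 = 1; critical value at α = 0.01 is 6.635.
Since 3.303 < 6.635, we fail to reject the null hypothesis — the data are consistent with the 1:1 ratio.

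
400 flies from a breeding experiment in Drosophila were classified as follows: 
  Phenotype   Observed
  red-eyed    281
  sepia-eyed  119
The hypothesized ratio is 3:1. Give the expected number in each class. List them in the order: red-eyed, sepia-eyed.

300, 100

Under the 3:1 hypothesis (Σ ratio = 4, N = 400):
  red-eyed: 400 × 3/4 = 300
  sepia-eyed: 400 × 1/4 = 100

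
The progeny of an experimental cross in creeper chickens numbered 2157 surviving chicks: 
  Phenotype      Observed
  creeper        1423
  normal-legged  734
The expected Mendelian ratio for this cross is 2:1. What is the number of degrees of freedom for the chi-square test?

A goodness-of-fit test with 2 phenotype classes has df = 2 − 1 = 1.

1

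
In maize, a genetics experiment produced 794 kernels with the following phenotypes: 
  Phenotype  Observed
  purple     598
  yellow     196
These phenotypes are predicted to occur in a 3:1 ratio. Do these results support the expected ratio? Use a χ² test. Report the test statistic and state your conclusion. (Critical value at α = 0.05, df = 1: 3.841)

0.042; consistent

Total ratio parts = 4. Expected numbers out of 794:
  purple: 794 × 3/4 = 595.5
  yellow: 794 × 1/4 = 198.5
χ² = Σ (O − E)² / E
  purple: (598 − 595.5)² / 595.5 = 0.0105
  yellow: (196 − 198.5)² / 198.5 = 0.0315
χ² = 0.0105 + 0.0315 = 0.042
Degrees of freedom = 2 − 1 = 1; critical value at α = 0.05 is 3.841.
Since 0.042 < 3.841, we fail to reject the null hypothesis — the data are consistent with the 3:1 ratio.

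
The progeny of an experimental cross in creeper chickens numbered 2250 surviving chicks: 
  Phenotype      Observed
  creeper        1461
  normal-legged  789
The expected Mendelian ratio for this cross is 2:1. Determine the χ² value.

3.042

Expected counts for N = 2250 under a 2:1 ratio (total parts = 3):
  creeper: 2250 × 2/3 = 1500
  normal-legged: 2250 × 1/3 = 750
χ² = Σ (O − E)² / E
  creeper: (1461 − 1500)² / 1500 = 1.0140
  normal-legged: (789 − 750)² / 750 = 2.0280
χ² = 1.0140 + 2.0280 = 3.042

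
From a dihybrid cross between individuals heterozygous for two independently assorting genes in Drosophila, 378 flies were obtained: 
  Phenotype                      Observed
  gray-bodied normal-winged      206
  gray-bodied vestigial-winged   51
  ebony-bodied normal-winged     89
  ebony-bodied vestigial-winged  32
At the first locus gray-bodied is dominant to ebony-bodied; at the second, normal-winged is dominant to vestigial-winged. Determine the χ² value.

A dihybrid F₂ with independent assortment and complete dominance at both loci gives a 9:3:3:1 phenotypic ratio.
Under the 9:3:3:1 hypothesis (Σ ratio = 16, N = 378):
  gray-bodied normal-winged: 378 × 9/16 = 212.625
  gray-bodied vestigial-winged: 378 × 3/16 = 70.875
  ebony-bodied normal-winged: 378 × 3/16 = 70.875
  ebony-bodied vestigial-winged: 378 × 1/16 = 23.625
χ² = Σ (O − E)² / E
  gray-bodied normal-winged: (206 − 212.625)² / 212.625 = 0.2064
  gray-bodied vestigial-winged: (51 − 70.875)² / 70.875 = 5.5734
  ebony-bodied normal-winged: (89 − 70.875)² / 70.875 = 4.6351
  ebony-bodied vestigial-winged: (32 − 23.625)² / 23.625 = 2.9689
χ² = 0.2064 + 5.5734 + 4.6351 + 2.9689 = 13.3838 ≈ 13.384

13.384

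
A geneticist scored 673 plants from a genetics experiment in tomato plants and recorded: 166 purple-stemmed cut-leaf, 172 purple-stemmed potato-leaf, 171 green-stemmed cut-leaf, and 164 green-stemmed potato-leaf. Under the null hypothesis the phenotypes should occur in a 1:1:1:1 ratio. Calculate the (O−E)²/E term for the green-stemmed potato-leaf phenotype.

Under the 1:1:1:1 hypothesis (Σ ratio = 4, N = 673):
  purple-stemmed cut-leaf: 673 × 1/4 = 168.25
  purple-stemmed potato-leaf: 673 × 1/4 = 168.25
  green-stemmed cut-leaf: 673 × 1/4 = 168.25
  green-stemmed potato-leaf: 673 × 1/4 = 168.25
Contribution of green-stemmed potato-leaf: (164 − 168.25)² / 168.25 = 0.1074

0.107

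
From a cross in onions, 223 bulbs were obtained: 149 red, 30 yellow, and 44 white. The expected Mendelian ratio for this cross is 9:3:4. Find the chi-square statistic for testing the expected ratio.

Total ratio parts = 16. Expected numbers out of 223:
  red: 223 × 9/16 = 125.4375
  yellow: 223 × 3/16 = 41.8125
  white: 223 × 4/16 = 55.75
χ² = Σ (O − E)² / E
  red: (149 − 125.4375)² / 125.4375 = 4.4260
  yellow: (30 − 41.8125)² / 41.8125 = 3.3372
  white: (44 − 55.75)² / 55.75 = 2.4765
χ² = 4.4260 + 3.3372 + 2.4765 = 10.2397 ≈ 10.240

10.240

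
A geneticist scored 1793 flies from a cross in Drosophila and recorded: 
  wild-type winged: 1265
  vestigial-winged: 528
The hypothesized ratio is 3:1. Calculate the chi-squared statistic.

Total ratio parts = 4. Expected numbers out of 1793:
  wild-type winged: 1793 × 3/4 = 1344.75
  vestigial-winged: 1793 × 1/4 = 448.25
χ² = Σ (O − E)² / E
  wild-type winged: (1265 − 1344.75)² / 1344.75 = 4.7296
  vestigial-winged: (528 − 448.25)² / 448.25 = 14.1887
χ² = 4.7296 + 14.1887 = 18.9183 ≈ 18.918

18.918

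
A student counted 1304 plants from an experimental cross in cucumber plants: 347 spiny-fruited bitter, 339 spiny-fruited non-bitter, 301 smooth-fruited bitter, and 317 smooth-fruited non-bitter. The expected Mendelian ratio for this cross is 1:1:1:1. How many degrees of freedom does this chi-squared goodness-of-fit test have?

A goodness-of-fit test with 4 phenotype classes has df = 4 − 1 = 3.

3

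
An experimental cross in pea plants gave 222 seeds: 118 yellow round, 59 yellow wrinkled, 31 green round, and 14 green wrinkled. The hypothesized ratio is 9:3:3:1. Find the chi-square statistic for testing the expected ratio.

10.344

Expected counts for N = 222 under a 9:3:3:1 ratio (total parts = 16):
  yellow round: 222 × 9/16 = 124.875
  yellow wrinkled: 222 × 3/16 = 41.625
  green round: 222 × 3/16 = 41.625
  green wrinkled: 222 × 1/16 = 13.875
χ² = Σ (O − E)² / E
  yellow round: (118 − 124.875)² / 124.875 = 0.3785
  yellow wrinkled: (59 − 41.625)² / 41.625 = 7.2526
  green round: (31 − 41.625)² / 41.625 = 2.7121
  green wrinkled: (14 − 13.875)² / 13.875 = 0.0011
χ² = 0.3785 + 7.2526 + 2.7121 + 0.0011 = 10.3443 ≈ 10.344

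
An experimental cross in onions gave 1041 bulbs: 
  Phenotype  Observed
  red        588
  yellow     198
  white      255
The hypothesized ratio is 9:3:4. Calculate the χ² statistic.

0.157

Expected counts for N = 1041 under a 9:3:4 ratio (total parts = 16):
  red: 1041 × 9/16 = 585.5625
  yellow: 1041 × 3/16 = 195.1875
  white: 1041 × 4/16 = 260.25
χ² = Σ (O − E)² / E
  red: (588 − 585.5625)² / 585.5625 = 0.0101
  yellow: (198 − 195.1875)² / 195.1875 = 0.0405
  white: (255 − 260.25)² / 260.25 = 0.1059
χ² = 0.0101 + 0.0405 + 0.1059 = 0.1565 ≈ 0.157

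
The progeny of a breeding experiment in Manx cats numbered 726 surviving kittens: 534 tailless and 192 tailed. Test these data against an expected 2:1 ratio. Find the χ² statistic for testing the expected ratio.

Under the 2:1 hypothesis (Σ ratio = 3, N = 726):
  tailless: 726 × 2/3 = 484
  tailed: 726 × 1/3 = 242
χ² = Σ (O − E)² / E
  tailless: (534 − 484)² / 484 = 5.1653
  tailed: (192 − 242)² / 242 = 10.3306
χ² = 5.1653 + 10.3306 = 15.4959 ≈ 15.496

15.496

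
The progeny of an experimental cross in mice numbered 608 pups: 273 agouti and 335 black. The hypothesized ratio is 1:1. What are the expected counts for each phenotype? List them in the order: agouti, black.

Expected counts for N = 608 under a 1:1 ratio (total parts = 2):
  agouti: 608 × 1/2 = 304
  black: 608 × 1/2 = 304

304, 304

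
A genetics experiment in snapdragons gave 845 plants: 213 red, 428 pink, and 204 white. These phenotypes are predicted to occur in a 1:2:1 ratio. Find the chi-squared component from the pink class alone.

The 1:2:1 ratio has 4 parts, so with N = 845 the expected counts are:
  red: 845 × 1/4 = 211.25
  pink: 845 × 2/4 = 422.5
  white: 845 × 1/4 = 211.25
Contribution of pink: (428 − 422.5)² / 422.5 = 0.0716

0.072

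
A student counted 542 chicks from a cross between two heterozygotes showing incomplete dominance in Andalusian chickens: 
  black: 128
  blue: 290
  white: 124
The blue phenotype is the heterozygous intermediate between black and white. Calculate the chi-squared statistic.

2.723

With incomplete dominance, a heterozygote × heterozygote cross gives a 1:2:1 phenotypic ratio.
Under the 1:2:1 hypothesis (Σ ratio = 4, N = 542):
  black: 542 × 1/4 = 135.5
  blue: 542 × 2/4 = 271
  white: 542 × 1/4 = 135.5
χ² = Σ (O − E)² / E
  black: (128 − 135.5)² / 135.5 = 0.4151
  blue: (290 − 271)² / 271 = 1.3321
  white: (124 − 135.5)² / 135.5 = 0.9760
χ² = 0.4151 + 1.3321 + 0.9760 = 2.7232 ≈ 2.723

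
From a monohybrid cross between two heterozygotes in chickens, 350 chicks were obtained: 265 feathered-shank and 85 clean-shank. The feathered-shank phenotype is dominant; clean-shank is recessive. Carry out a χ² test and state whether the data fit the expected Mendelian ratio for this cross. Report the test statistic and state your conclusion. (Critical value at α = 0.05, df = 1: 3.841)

0.095; consistent

For a monohybrid cross between heterozygotes with complete dominance, the expected phenotypic ratio is 3:1.
The 3:1 ratio has 4 parts, so with N = 350 the expected counts are:
  feathered-shank: 350 × 3/4 = 262.5
  clean-shank: 350 × 1/4 = 87.5
χ² = Σ (O − E)² / E
  feathered-shank: (265 − 262.5)² / 262.5 = 0.0238
  clean-shank: (85 − 87.5)² / 87.5 = 0.0714
χ² = 0.0238 + 0.0714 = 0.0952 ≈ 0.095
Degrees of freedom = 2 − 1 = 1; critical value at α = 0.05 is 3.841.
Since 0.095 < 3.841, we fail to reject the null hypothesis — the data are consistent with the 3:1 ratio.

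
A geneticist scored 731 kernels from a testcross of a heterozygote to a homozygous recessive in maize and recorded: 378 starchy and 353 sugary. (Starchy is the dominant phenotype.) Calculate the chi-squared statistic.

0.855

A testcross of a heterozygote (Aa × aa) gives a 1:1 phenotypic ratio.
Expected counts for N = 731 under a 1:1 ratio (total parts = 2):
  starchy: 731 × 1/2 = 365.5
  sugary: 731 × 1/2 = 365.5
χ² = Σ (O − E)² / E
  starchy: (378 − 365.5)² / 365.5 = 0.4275
  sugary: (353 − 365.5)² / 365.5 = 0.4275
χ² = 0.4275 + 0.4275 = 0.855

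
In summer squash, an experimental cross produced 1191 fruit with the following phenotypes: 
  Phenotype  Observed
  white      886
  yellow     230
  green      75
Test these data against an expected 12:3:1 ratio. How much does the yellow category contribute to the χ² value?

0.200

Expected counts for N = 1191 under a 12:3:1 ratio (total parts = 16):
  white: 1191 × 12/16 = 893.25
  yellow: 1191 × 3/16 = 223.3125
  green: 1191 × 1/16 = 74.4375
Contribution of yellow: (230 − 223.3125)² / 223.3125 = 0.2003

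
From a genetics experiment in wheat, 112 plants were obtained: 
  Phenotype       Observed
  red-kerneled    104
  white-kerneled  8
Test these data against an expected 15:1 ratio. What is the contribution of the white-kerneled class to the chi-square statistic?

Total ratio parts = 16. Expected numbers out of 112:
  red-kerneled: 112 × 15/16 = 105
  white-kerneled: 112 × 1/16 = 7
Contribution of white-kerneled: (8 − 7)² / 7 = 0.1429

0.143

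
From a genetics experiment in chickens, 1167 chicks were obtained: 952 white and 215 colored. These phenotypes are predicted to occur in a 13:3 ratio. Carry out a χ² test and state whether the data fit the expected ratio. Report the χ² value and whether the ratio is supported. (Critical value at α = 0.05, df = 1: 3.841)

Expected counts for N = 1167 under a 13:3 ratio (total parts = 16):
  white: 1167 × 13/16 = 948.1875
  colored: 1167 × 3/16 = 218.8125
χ² = Σ (O − E)² / E
  white: (952 − 948.1875)² / 948.1875 = 0.0153
  colored: (215 − 218.8125)² / 218.8125 = 0.0664
χ² = 0.0153 + 0.0664 = 0.0817 ≈ 0.082
Degrees of freedom = 2 − 1 = 1; critical value at α = 0.05 is 3.841.
Since 0.082 < 3.841, we fail to reject the null hypothesis — the data are consistent with the 13:3 ratio.

0.082; consistent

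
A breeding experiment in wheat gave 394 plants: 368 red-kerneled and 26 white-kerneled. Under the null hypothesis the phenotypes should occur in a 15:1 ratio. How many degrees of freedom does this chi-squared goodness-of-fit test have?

1

A goodness-of-fit test with 2 phenotype classes has df = 2 − 1 = 1.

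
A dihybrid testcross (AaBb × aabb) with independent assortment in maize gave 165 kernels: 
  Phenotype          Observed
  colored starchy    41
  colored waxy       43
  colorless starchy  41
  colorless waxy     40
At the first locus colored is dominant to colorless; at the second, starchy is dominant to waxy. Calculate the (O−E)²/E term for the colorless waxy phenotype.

A dihybrid testcross with independent assortment gives a 1:1:1:1 ratio.
Under the 1:1:1:1 hypothesis (Σ ratio = 4, N = 165):
  colored starchy: 165 × 1/4 = 41.25
  colored waxy: 165 × 1/4 = 41.25
  colorless starchy: 165 × 1/4 = 41.25
  colorless waxy: 165 × 1/4 = 41.25
Contribution of colorless waxy: (40 − 41.25)² / 41.25 = 0.0379

0.038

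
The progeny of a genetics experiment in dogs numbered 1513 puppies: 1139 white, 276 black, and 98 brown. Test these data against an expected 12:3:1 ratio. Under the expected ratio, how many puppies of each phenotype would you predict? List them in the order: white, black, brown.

Expected counts for N = 1513 under a 12:3:1 ratio (total parts = 16):
  white: 1513 × 12/16 = 1134.75
  black: 1513 × 3/16 = 283.6875
  brown: 1513 × 1/16 = 94.5625

1134.75, 283.6875, 94.5625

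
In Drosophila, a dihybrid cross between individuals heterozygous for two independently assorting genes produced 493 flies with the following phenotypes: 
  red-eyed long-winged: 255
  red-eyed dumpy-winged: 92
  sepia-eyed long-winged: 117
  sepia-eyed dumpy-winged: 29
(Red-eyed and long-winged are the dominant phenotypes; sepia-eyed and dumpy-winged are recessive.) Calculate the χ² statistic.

8.431

A dihybrid F₂ with independent assortment and complete dominance at both loci gives a 9:3:3:1 phenotypic ratio.
The 9:3:3:1 ratio has 16 parts, so with N = 493 the expected counts are:
  red-eyed long-winged: 493 × 9/16 = 277.3125
  red-eyed dumpy-winged: 493 × 3/16 = 92.4375
  sepia-eyed long-winged: 493 × 3/16 = 92.4375
  sepia-eyed dumpy-winged: 493 × 1/16 = 30.8125
χ² = Σ (O − E)² / E
  red-eyed long-winged: (255 − 277.3125)² / 277.3125 = 1.7953
  red-eyed dumpy-winged: (92 − 92.4375)² / 92.4375 = 0.0021
  sepia-eyed long-winged: (117 − 92.4375)² / 92.4375 = 6.5267
  sepia-eyed dumpy-winged: (29 − 30.8125)² / 30.8125 = 0.1066
χ² = 1.7953 + 0.0021 + 6.5267 + 0.1066 = 8.4307 ≈ 8.431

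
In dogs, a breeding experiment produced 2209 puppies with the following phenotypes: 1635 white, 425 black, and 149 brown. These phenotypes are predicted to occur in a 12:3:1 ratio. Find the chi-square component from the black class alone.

Expected counts for N = 2209 under a 12:3:1 ratio (total parts = 16):
  white: 2209 × 12/16 = 1656.75
  black: 2209 × 3/16 = 414.1875
  brown: 2209 × 1/16 = 138.0625
Contribution of black: (425 − 414.1875)² / 414.1875 = 0.2823

0.282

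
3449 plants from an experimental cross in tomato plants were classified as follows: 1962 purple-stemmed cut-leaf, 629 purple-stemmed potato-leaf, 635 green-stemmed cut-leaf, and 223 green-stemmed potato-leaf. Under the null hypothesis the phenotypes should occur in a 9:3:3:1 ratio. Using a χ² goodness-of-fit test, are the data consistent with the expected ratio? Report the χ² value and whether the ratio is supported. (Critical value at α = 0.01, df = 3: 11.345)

1.200; consistent

The 9:3:3:1 ratio has 16 parts, so with N = 3449 the expected counts are:
  purple-stemmed cut-leaf: 3449 × 9/16 = 1940.0625
  purple-stemmed potato-leaf: 3449 × 3/16 = 646.6875
  green-stemmed cut-leaf: 3449 × 3/16 = 646.6875
  green-stemmed potato-leaf: 3449 × 1/16 = 215.5625
χ² = Σ (O − E)² / E
  purple-stemmed cut-leaf: (1962 − 1940.0625)² / 1940.0625 = 0.2481
  purple-stemmed potato-leaf: (629 − 646.6875)² / 646.6875 = 0.4838
  green-stemmed cut-leaf: (635 − 646.6875)² / 646.6875 = 0.2112
  green-stemmed potato-leaf: (223 − 215.5625)² / 215.5625 = 0.2566
χ² = 0.2481 + 0.4838 + 0.2112 + 0.2566 = 1.1997 ≈ 1.200
Degrees of freedom = 4 − 1 = 3; critical value at α = 0.01 is 11.345.
Since 1.200 < 11.345, we fail to reject the null hypothesis — the data are consistent with the 9:3:3:1 ratio.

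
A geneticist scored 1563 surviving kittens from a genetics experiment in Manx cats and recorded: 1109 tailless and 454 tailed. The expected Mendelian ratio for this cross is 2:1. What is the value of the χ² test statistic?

12.924

Expected counts for N = 1563 under a 2:1 ratio (total parts = 3):
  tailless: 1563 × 2/3 = 1042
  tailed: 1563 × 1/3 = 521
χ² = Σ (O − E)² / E
  tailless: (1109 − 1042)² / 1042 = 4.3081
  tailed: (454 − 521)² / 521 = 8.6161
χ² = 4.3081 + 8.6161 = 12.9242 ≈ 12.924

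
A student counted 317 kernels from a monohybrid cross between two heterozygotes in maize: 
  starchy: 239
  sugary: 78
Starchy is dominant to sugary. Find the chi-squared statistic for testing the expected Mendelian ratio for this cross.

0.026

For a monohybrid cross between heterozygotes with complete dominance, the expected phenotypic ratio is 3:1.
The 3:1 ratio has 4 parts, so with N = 317 the expected counts are:
  starchy: 317 × 3/4 = 237.75
  sugary: 317 × 1/4 = 79.25
χ² = Σ (O − E)² / E
  starchy: (239 − 237.75)² / 237.75 = 0.0066
  sugary: (78 − 79.25)² / 79.25 = 0.0197
χ² = 0.0066 + 0.0197 = 0.0263 ≈ 0.026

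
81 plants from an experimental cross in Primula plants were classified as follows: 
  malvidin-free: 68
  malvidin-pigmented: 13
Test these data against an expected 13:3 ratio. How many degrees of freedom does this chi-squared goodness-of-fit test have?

1

A goodness-of-fit test with 2 phenotype classes has df = 2 − 1 = 1.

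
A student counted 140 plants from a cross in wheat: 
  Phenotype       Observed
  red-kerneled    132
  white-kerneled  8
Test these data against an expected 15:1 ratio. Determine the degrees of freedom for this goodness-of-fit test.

A goodness-of-fit test with 2 phenotype classes has df = 2 − 1 = 1.

1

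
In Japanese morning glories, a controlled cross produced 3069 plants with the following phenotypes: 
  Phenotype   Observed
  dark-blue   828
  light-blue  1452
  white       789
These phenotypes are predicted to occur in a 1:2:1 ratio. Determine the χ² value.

9.862

Under the 1:2:1 hypothesis (Σ ratio = 4, N = 3069):
  dark-blue: 3069 × 1/4 = 767.25
  light-blue: 3069 × 2/4 = 1534.5
  white: 3069 × 1/4 = 767.25
χ² = Σ (O − E)² / E
  dark-blue: (828 − 767.25)² / 767.25 = 4.8101
  light-blue: (1452 − 1534.5)² / 1534.5 = 4.4355
  white: (789 − 767.25)² / 767.25 = 0.6166
χ² = 4.8101 + 4.4355 + 0.6166 = 9.8622 ≈ 9.862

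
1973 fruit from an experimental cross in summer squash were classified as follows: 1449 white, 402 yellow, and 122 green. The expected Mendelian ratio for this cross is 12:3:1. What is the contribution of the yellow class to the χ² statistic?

Under the 12:3:1 hypothesis (Σ ratio = 16, N = 1973):
  white: 1973 × 12/16 = 1479.75
  yellow: 1973 × 3/16 = 369.9375
  green: 1973 × 1/16 = 123.3125
Contribution of yellow: (402 − 369.9375)² / 369.9375 = 2.7789

2.779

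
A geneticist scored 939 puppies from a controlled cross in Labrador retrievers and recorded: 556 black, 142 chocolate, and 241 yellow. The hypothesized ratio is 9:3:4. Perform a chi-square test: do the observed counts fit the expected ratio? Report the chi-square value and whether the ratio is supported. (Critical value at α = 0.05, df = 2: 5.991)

The 9:3:4 ratio has 16 parts, so with N = 939 the expected counts are:
  black: 939 × 9/16 = 528.1875
  chocolate: 939 × 3/16 = 176.0625
  yellow: 939 × 4/16 = 234.75
χ² = Σ (O − E)² / E
  black: (556 − 528.1875)² / 528.1875 = 1.4645
  chocolate: (142 − 176.0625)² / 176.0625 = 6.5900
  yellow: (241 − 234.75)² / 234.75 = 0.1664
χ² = 1.4645 + 6.5900 + 0.1664 = 8.2209 ≈ 8.221
Degrees of freedom = 3 − 1 = 2; critical value at α = 0.05 is 5.991.
Since 8.221 > 5.991, we reject the null hypothesis — the data do not fit the 9:3:4 ratio.

8.221; not consistent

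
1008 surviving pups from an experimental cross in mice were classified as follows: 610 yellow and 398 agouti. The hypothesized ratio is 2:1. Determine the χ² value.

17.161

Under the 2:1 hypothesis (Σ ratio = 3, N = 1008):
  yellow: 1008 × 2/3 = 672
  agouti: 1008 × 1/3 = 336
χ² = Σ (O − E)² / E
  yellow: (610 − 672)² / 672 = 5.7202
  agouti: (398 − 336)² / 336 = 11.4405
χ² = 5.7202 + 11.4405 = 17.1607 ≈ 17.161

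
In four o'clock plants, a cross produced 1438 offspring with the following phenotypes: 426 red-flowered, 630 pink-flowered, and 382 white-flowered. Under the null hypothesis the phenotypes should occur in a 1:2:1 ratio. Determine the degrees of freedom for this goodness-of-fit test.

2

A goodness-of-fit test with 3 phenotype classes has df = 3 − 1 = 2.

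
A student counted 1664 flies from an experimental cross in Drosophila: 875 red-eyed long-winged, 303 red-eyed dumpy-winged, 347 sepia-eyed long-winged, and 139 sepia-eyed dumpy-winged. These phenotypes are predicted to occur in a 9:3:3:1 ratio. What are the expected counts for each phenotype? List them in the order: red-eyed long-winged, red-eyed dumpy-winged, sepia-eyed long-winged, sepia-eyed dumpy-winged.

The 9:3:3:1 ratio has 16 parts, so with N = 1664 the expected counts are:
  red-eyed long-winged: 1664 × 9/16 = 936
  red-eyed dumpy-winged: 1664 × 3/16 = 312
  sepia-eyed long-winged: 1664 × 3/16 = 312
  sepia-eyed dumpy-winged: 1664 × 1/16 = 104

936, 312, 312, 104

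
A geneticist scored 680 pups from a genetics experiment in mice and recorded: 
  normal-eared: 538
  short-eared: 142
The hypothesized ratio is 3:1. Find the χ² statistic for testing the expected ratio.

6.149

The 3:1 ratio has 4 parts, so with N = 680 the expected counts are:
  normal-eared: 680 × 3/4 = 510
  short-eared: 680 × 1/4 = 170
χ² = Σ (O − E)² / E
  normal-eared: (538 − 510)² / 510 = 1.5373
  short-eared: (142 − 170)² / 170 = 4.6118
χ² = 1.5373 + 4.6118 = 6.1491 ≈ 6.149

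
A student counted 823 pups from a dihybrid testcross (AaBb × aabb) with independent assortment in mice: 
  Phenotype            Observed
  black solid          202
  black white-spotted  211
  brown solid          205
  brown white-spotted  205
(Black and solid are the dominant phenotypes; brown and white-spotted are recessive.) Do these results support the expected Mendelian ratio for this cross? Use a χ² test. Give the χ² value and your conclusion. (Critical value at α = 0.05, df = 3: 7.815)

A dihybrid testcross with independent assortment gives a 1:1:1:1 ratio.
Under the 1:1:1:1 hypothesis (Σ ratio = 4, N = 823):
  black solid: 823 × 1/4 = 205.75
  black white-spotted: 823 × 1/4 = 205.75
  brown solid: 823 × 1/4 = 205.75
  brown white-spotted: 823 × 1/4 = 205.75
χ² = Σ (O − E)² / E
  black solid: (202 − 205.75)² / 205.75 = 0.0683
  black white-spotted: (211 − 205.75)² / 205.75 = 0.1340
  brown solid: (205 − 205.75)² / 205.75 = 0.0027
  brown white-spotted: (205 − 205.75)² / 205.75 = 0.0027
χ² = 0.0683 + 0.1340 + 0.0027 + 0.0027 = 0.2077 ≈ 0.208
Degrees of freedom = 4 − 1 = 3; critical value at α = 0.05 is 7.815.
Since 0.208 < 7.815, we fail to reject the null hypothesis — the data are consistent with the 1:1:1:1 ratio.

0.208; consistent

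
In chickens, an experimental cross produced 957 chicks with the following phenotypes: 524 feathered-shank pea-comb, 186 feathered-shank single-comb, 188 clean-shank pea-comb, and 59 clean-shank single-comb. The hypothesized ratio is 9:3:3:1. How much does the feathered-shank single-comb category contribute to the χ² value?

0.240

The 9:3:3:1 ratio has 16 parts, so with N = 957 the expected counts are:
  feathered-shank pea-comb: 957 × 9/16 = 538.3125
  feathered-shank single-comb: 957 × 3/16 = 179.4375
  clean-shank pea-comb: 957 × 3/16 = 179.4375
  clean-shank single-comb: 957 × 1/16 = 59.8125
Contribution of feathered-shank single-comb: (186 − 179.4375)² / 179.4375 = 0.2400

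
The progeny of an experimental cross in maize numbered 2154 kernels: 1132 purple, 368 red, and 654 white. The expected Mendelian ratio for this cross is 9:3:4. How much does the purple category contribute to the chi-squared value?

5.233

The 9:3:4 ratio has 16 parts, so with N = 2154 the expected counts are:
  purple: 2154 × 9/16 = 1211.625
  red: 2154 × 3/16 = 403.875
  white: 2154 × 4/16 = 538.5
Contribution of purple: (1132 − 1211.625)² / 1211.625 = 5.2328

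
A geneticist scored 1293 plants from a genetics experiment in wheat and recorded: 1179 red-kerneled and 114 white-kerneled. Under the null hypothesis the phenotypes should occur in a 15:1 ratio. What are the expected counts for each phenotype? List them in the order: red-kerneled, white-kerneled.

The 15:1 ratio has 16 parts, so with N = 1293 the expected counts are:
  red-kerneled: 1293 × 15/16 = 1212.1875
  white-kerneled: 1293 × 1/16 = 80.8125

1212.1875, 80.8125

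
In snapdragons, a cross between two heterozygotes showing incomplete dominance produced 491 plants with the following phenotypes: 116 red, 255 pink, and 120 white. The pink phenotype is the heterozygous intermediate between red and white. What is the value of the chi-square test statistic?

With incomplete dominance, a heterozygote × heterozygote cross gives a 1:2:1 phenotypic ratio.
The 1:2:1 ratio has 4 parts, so with N = 491 the expected counts are:
  red: 491 × 1/4 = 122.75
  pink: 491 × 2/4 = 245.5
  white: 491 × 1/4 = 122.75
χ² = Σ (O − E)² / E
  red: (116 − 122.75)² / 122.75 = 0.3712
  pink: (255 − 245.5)² / 245.5 = 0.3676
  white: (120 − 122.75)² / 122.75 = 0.0616
χ² = 0.3712 + 0.3676 + 0.0616 = 0.8004 ≈ 0.800

0.800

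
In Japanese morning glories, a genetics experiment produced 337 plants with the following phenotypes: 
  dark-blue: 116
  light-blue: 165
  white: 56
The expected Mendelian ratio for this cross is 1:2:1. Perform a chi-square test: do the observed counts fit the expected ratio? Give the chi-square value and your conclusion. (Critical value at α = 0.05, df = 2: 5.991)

21.510; not consistent

Total ratio parts = 4. Expected numbers out of 337:
  dark-blue: 337 × 1/4 = 84.25
  light-blue: 337 × 2/4 = 168.5
  white: 337 × 1/4 = 84.25
χ² = Σ (O − E)² / E
  dark-blue: (116 − 84.25)² / 84.25 = 11.9651
  light-blue: (165 − 168.5)² / 168.5 = 0.0727
  white: (56 − 84.25)² / 84.25 = 9.4726
χ² = 11.9651 + 0.0727 + 9.4726 = 21.5104 ≈ 21.510
Degrees of freedom = 3 − 1 = 2; critical value at α = 0.05 is 5.991.
Since 21.510 > 5.991, we reject the null hypothesis — the data do not fit the 1:2:1 ratio.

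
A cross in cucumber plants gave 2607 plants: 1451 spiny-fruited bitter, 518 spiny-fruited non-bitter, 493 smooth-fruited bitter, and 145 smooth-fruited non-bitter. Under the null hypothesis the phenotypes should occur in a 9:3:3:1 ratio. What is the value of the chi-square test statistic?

Under the 9:3:3:1 hypothesis (Σ ratio = 16, N = 2607):
  spiny-fruited bitter: 2607 × 9/16 = 1466.4375
  spiny-fruited non-bitter: 2607 × 3/16 = 488.8125
  smooth-fruited bitter: 2607 × 3/16 = 488.8125
  smooth-fruited non-bitter: 2607 × 1/16 = 162.9375
χ² = Σ (O − E)² / E
  spiny-fruited bitter: (1451 − 1466.4375)² / 1466.4375 = 0.1625
  spiny-fruited non-bitter: (518 − 488.8125)² / 488.8125 = 1.7428
  smooth-fruited bitter: (493 − 488.8125)² / 488.8125 = 0.0359
  smooth-fruited non-bitter: (145 − 162.9375)² / 162.9375 = 1.9747
χ² = 0.1625 + 1.7428 + 0.0359 + 1.9747 = 3.9159 ≈ 3.916

3.916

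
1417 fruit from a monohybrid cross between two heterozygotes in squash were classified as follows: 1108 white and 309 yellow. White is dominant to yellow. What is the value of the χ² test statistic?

For a monohybrid cross between heterozygotes with complete dominance, the expected phenotypic ratio is 3:1.
Under the 3:1 hypothesis (Σ ratio = 4, N = 1417):
  white: 1417 × 3/4 = 1062.75
  yellow: 1417 × 1/4 = 354.25
χ² = Σ (O − E)² / E
  white: (1108 − 1062.75)² / 1062.75 = 1.9267
  yellow: (309 − 354.25)² / 354.25 = 5.7800
χ² = 1.9267 + 5.7800 = 7.7067 ≈ 7.707

7.707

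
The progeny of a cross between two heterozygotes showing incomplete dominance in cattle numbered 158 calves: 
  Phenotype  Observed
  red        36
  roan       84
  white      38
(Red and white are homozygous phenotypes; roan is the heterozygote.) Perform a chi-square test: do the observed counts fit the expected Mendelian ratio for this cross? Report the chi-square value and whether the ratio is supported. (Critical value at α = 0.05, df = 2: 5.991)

With incomplete dominance, a heterozygote × heterozygote cross gives a 1:2:1 phenotypic ratio.
The 1:2:1 ratio has 4 parts, so with N = 158 the expected counts are:
  red: 158 × 1/4 = 39.5
  roan: 158 × 2/4 = 79
  white: 158 × 1/4 = 39.5
χ² = Σ (O − E)² / E
  red: (36 − 39.5)² / 39.5 = 0.3101
  roan: (84 − 79)² / 79 = 0.3165
  white: (38 − 39.5)² / 39.5 = 0.0570
χ² = 0.3101 + 0.3165 + 0.0570 = 0.6836 ≈ 0.684
Degrees of freedom = 3 − 1 = 2; critical value at α = 0.05 is 5.991.
Since 0.684 < 5.991, we fail to reject the null hypothesis — the data are consistent with the 1:2:1 ratio.

0.684; consistent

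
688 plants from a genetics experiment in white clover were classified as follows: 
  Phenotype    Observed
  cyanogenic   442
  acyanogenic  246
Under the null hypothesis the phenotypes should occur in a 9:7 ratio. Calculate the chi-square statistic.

17.866

The 9:7 ratio has 16 parts, so with N = 688 the expected counts are:
  cyanogenic: 688 × 9/16 = 387
  acyanogenic: 688 × 7/16 = 301
χ² = Σ (O − E)² / E
  cyanogenic: (442 − 387)² / 387 = 7.8165
  acyanogenic: (246 − 301)² / 301 = 10.0498
χ² = 7.8165 + 10.0498 = 17.8663 ≈ 17.866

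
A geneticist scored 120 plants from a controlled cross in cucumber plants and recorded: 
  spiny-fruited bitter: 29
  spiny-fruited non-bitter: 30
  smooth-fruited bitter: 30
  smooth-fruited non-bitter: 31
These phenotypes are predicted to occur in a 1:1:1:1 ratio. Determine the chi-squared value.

Total ratio parts = 4. Expected numbers out of 120:
  spiny-fruited bitter: 120 × 1/4 = 30
  spiny-fruited non-bitter: 120 × 1/4 = 30
  smooth-fruited bitter: 120 × 1/4 = 30
  smooth-fruited non-bitter: 120 × 1/4 = 30
χ² = Σ (O − E)² / E
  spiny-fruited bitter: (29 − 30)² / 30 = 0.0333
  spiny-fruited non-bitter: (30 − 30)² / 30 = 0.0000
  smooth-fruited bitter: (30 − 30)² / 30 = 0.0000
  smooth-fruited non-bitter: (31 − 30)² / 30 = 0.0333
χ² = 0.0333 + 0.0000 + 0.0000 + 0.0333 = 0.0666 ≈ 0.067

0.067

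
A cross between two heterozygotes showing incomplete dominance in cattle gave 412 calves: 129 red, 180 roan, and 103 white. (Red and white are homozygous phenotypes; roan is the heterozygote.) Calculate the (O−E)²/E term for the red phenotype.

With incomplete dominance, a heterozygote × heterozygote cross gives a 1:2:1 phenotypic ratio.
Under the 1:2:1 hypothesis (Σ ratio = 4, N = 412):
  red: 412 × 1/4 = 103
  roan: 412 × 2/4 = 206
  white: 412 × 1/4 = 103
Contribution of red: (129 − 103)² / 103 = 6.5631

6.563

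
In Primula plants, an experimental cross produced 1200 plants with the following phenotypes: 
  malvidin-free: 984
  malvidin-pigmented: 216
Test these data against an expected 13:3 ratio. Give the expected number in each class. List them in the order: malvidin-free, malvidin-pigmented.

Total ratio parts = 16. Expected numbers out of 1200:
  malvidin-free: 1200 × 13/16 = 975
  malvidin-pigmented: 1200 × 3/16 = 225

975, 225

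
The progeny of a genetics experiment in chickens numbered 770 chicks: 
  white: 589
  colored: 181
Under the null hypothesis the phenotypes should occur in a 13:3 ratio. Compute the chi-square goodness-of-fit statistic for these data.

Under the 13:3 hypothesis (Σ ratio = 16, N = 770):
  white: 770 × 13/16 = 625.625
  colored: 770 × 3/16 = 144.375
χ² = Σ (O − E)² / E
  white: (589 − 625.625)² / 625.625 = 2.1441
  colored: (181 − 144.375)² / 144.375 = 9.2910
χ² = 2.1441 + 9.2910 = 11.4351 ≈ 11.435

11.435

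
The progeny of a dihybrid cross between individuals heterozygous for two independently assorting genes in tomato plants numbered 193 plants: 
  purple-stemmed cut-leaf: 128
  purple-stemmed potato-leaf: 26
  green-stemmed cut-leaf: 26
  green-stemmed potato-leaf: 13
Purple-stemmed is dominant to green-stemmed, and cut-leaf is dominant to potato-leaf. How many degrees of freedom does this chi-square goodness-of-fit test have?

A dihybrid F₂ with independent assortment and complete dominance at both loci gives a 9:3:3:1 phenotypic ratio.
A goodness-of-fit test with 4 phenotype classes has df = 4 − 1 = 3.

3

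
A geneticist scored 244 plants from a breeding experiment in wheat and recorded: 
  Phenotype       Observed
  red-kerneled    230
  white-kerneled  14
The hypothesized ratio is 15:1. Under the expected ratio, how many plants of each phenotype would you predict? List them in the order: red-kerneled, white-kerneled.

Expected counts for N = 244 under a 15:1 ratio (total parts = 16):
  red-kerneled: 244 × 15/16 = 228.75
  white-kerneled: 244 × 1/16 = 15.25

228.75, 15.25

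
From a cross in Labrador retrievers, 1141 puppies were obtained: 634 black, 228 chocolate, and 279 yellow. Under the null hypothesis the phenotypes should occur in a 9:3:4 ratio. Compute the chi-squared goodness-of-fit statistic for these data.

Expected counts for N = 1141 under a 9:3:4 ratio (total parts = 16):
  black: 1141 × 9/16 = 641.8125
  chocolate: 1141 × 3/16 = 213.9375
  yellow: 1141 × 4/16 = 285.25
χ² = Σ (O − E)² / E
  black: (634 − 641.8125)² / 641.8125 = 0.0951
  chocolate: (228 − 213.9375)² / 213.9375 = 0.9244
  yellow: (279 − 285.25)² / 285.25 = 0.1369
χ² = 0.0951 + 0.9244 + 0.1369 = 1.1564 ≈ 1.156

1.156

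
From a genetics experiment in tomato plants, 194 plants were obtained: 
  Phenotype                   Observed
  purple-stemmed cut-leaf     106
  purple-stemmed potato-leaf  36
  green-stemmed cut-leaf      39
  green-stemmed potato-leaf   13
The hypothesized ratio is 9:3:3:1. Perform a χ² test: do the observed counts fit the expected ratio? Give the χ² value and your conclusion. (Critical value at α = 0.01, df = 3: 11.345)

Under the 9:3:3:1 hypothesis (Σ ratio = 16, N = 194):
  purple-stemmed cut-leaf: 194 × 9/16 = 109.125
  purple-stemmed potato-leaf: 194 × 3/16 = 36.375
  green-stemmed cut-leaf: 194 × 3/16 = 36.375
  green-stemmed potato-leaf: 194 × 1/16 = 12.125
χ² = Σ (O − E)² / E
  purple-stemmed cut-leaf: (106 − 109.125)² / 109.125 = 0.0895
  purple-stemmed potato-leaf: (36 − 36.375)² / 36.375 = 0.0039
  green-stemmed cut-leaf: (39 − 36.375)² / 36.375 = 0.1894
  green-stemmed potato-leaf: (13 − 12.125)² / 12.125 = 0.0631
χ² = 0.0895 + 0.0039 + 0.1894 + 0.0631 = 0.3459 ≈ 0.346
Degrees of freedom = 4 − 1 = 3; critical value at α = 0.01 is 11.345.
Since 0.346 < 11.345, we fail to reject the null hypothesis — the data are consistent with the 9:3:3:1 ratio.

0.346; consistent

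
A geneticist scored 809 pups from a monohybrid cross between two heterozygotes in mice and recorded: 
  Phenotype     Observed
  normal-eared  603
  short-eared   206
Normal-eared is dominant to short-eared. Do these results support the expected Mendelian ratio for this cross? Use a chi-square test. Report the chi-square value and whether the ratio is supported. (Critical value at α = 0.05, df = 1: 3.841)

For a monohybrid cross between heterozygotes with complete dominance, the expected phenotypic ratio is 3:1.
Under the 3:1 hypothesis (Σ ratio = 4, N = 809):
  normal-eared: 809 × 3/4 = 606.75
  short-eared: 809 × 1/4 = 202.25
χ² = Σ (O − E)² / E
  normal-eared: (603 − 606.75)² / 606.75 = 0.0232
  short-eared: (206 − 202.25)² / 202.25 = 0.0695
χ² = 0.0232 + 0.0695 = 0.0927 ≈ 0.093
Degrees of freedom = 2 − 1 = 1; critical value at α = 0.05 is 3.841.
Since 0.093 < 3.841, we fail to reject the null hypothesis — the data are consistent with the 3:1 ratio.

0.093; consistent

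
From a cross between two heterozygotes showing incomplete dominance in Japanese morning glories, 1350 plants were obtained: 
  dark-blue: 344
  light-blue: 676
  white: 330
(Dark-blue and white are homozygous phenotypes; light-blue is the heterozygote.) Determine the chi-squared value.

0.293

With incomplete dominance, a heterozygote × heterozygote cross gives a 1:2:1 phenotypic ratio.
Under the 1:2:1 hypothesis (Σ ratio = 4, N = 1350):
  dark-blue: 1350 × 1/4 = 337.5
  light-blue: 1350 × 2/4 = 675
  white: 1350 × 1/4 = 337.5
χ² = Σ (O − E)² / E
  dark-blue: (344 − 337.5)² / 337.5 = 0.1252
  light-blue: (676 − 675)² / 675 = 0.0015
  white: (330 − 337.5)² / 337.5 = 0.1667
χ² = 0.1252 + 0.0015 + 0.1667 = 0.2934 ≈ 0.293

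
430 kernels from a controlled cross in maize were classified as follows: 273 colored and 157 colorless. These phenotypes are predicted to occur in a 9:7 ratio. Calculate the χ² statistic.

Total ratio parts = 16. Expected numbers out of 430:
  colored: 430 × 9/16 = 241.875
  colorless: 430 × 7/16 = 188.125
χ² = Σ (O − E)² / E
  colored: (273 − 241.875)² / 241.875 = 4.0052
  colorless: (157 − 188.125)² / 188.125 = 5.1496
χ² = 4.0052 + 5.1496 = 9.1548 ≈ 9.155

9.155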